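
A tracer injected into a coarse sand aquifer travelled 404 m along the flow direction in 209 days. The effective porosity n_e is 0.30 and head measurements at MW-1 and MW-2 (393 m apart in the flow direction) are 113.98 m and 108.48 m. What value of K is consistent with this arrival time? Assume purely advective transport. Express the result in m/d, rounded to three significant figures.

Hydraulic gradient i = (113.98 − 108.48) / 393 = 5.50 / 393 = 0.01399
v = L / t = 404 / 209 = 1.933 m/d
K = v · n / i = 1.933 × 0.30 / 0.01399 = 41.4 m/d

41.4 m/d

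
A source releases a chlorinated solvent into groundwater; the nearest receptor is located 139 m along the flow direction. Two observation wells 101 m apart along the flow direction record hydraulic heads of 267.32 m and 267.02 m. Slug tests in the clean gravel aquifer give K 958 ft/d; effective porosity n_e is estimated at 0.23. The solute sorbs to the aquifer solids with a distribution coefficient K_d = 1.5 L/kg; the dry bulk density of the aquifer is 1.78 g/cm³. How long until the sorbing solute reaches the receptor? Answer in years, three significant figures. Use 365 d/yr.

Hydraulic gradient i = (267.32 − 267.02) / 101 = 0.30 / 101 = 0.002970
K = 958 ft/d × 0.3048 = 292.0 m/d
Darcy flux q = K·i = 292.0 × 0.002970 = 0.8673 m/d
v = Ki/n = 292.0·0.002970/0.23 = 3.771 m/d
Retardation R = 1 + ρ_b·K_d/n = 1 + 1.78×1.5/0.23 = 12.61
Contaminant velocity v_c = v/R = 3.771/12.61 = 0.2991 m/d
t = L/v_c = 139/0.2991 = 464.8 d
   = 464.8/365 = 1.27 yr

1.27 years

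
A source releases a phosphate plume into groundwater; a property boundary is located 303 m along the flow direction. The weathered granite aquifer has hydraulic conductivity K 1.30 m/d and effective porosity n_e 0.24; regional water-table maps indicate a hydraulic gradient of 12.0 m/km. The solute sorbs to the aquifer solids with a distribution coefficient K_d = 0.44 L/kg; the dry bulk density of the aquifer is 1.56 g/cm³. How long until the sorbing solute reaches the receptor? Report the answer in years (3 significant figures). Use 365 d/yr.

49.3 years

Darcy flux q = K·i = 1.30 × 0.012 = 0.01560 m/d
Average linear velocity = 0.01560 / 0.24 = 0.06500 m/d
Retardation R = 1 + ρ_b·K_d/n = 1 + 1.56×0.44/0.24 = 3.860
Contaminant velocity v_c = v/R = 0.06500/3.860 = 0.01684 m/d
t = L/v_c = 303/0.01684 = 17990 d
   = 17990/365 = 49.3 yr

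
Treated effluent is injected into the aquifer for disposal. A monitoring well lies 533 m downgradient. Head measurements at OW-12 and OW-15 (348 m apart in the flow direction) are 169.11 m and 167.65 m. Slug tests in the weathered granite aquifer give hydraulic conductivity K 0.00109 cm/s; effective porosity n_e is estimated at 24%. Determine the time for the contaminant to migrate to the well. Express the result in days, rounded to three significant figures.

32400 days

Hydraulic gradient i = (169.11 − 167.65) / 348 = 1.46 / 348 = 0.004195
K = 0.00109 cm/s × 864 = 0.9418 m/d
Darcy flux q = K·i = 0.9418 × 0.004195 = 0.003951 m/d
Seepage velocity v = q / n = 0.003951 / 0.24 = 0.01646 m/d
t = L / v = 533 / 0.01646 = 32380 d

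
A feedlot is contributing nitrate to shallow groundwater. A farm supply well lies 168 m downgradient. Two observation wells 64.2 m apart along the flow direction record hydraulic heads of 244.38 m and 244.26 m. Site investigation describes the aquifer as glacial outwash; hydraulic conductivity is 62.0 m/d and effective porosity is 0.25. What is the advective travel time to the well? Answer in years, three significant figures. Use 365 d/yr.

Hydraulic gradient i = (244.38 − 244.26) / 64.2 = 0.12 / 64.2 = 0.001869
Specific discharge q = 62.0 × 0.001869 = 0.1159 m/d
v = Ki/n = 62.0·0.001869/0.25 = 0.4636 m/d
t = L / v = 168 / 0.4636 = 362.4 d
   = 362.4 / 365 = 0.993 yr

0.993 years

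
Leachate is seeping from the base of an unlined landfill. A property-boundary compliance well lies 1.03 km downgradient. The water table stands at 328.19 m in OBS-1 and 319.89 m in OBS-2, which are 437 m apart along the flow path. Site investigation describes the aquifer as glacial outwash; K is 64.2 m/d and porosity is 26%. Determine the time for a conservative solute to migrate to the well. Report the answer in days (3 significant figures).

Hydraulic gradient i = (328.19 − 319.89) / 437 = 8.30 / 437 = 0.01899
Darcy flux q = K·i = 64.2 × 0.01899 = 1.219 m/d
Average linear velocity = 1.219 / 0.26 = 4.690 m/d
L = 1.03 km = 1030 m
t = L / v = 1030 / 4.690 = 219.6 d

220 days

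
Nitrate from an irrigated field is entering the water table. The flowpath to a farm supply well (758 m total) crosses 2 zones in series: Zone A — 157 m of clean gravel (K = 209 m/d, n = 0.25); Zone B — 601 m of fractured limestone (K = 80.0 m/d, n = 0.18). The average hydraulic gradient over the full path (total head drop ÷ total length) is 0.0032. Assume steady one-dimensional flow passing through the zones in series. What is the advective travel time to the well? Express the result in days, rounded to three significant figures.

For zones in series the flux q is common to all zones; the equivalent conductivity is the harmonic (thickness-weighted) mean, K_eq = L_total / Σ(L_j/K_j).
Σ(L/K) = 157/209 + 601/80.0 = 0.7512 + 7.513 = 8.264 d
K_eq = L_total / Σ(L/K) = 758 / 8.264 = 91.73 m/d
q = K_eq · i = 91.73 × 0.0032 = 0.2935 m/d (same in every zone)
Zone A: v = q/n = 0.2935/0.25 = 1.174 m/d → t_A = 157/1.174 = 133.7 d
Zone B: v = q/n = 0.2935/0.18 = 1.631 m/d → t_B = 601/1.631 = 368.6 d
Total t = 133.7 + 368.6 = 502.3 d

502 days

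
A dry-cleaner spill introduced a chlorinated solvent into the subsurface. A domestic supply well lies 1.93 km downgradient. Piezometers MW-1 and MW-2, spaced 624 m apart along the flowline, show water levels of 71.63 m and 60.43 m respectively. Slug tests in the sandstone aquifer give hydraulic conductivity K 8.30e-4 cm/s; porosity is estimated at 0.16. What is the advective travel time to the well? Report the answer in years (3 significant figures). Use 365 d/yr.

65.7 years

Hydraulic gradient i = (71.63 − 60.43) / 624 = 11.20 / 624 = 0.01795
K = 8.30e-4 cm/s × 864 = 0.7171 m/d
Specific discharge q = 0.7171 × 0.01795 = 0.01287 m/d
Seepage velocity v = q / n = 0.01287 / 0.16 = 0.08045 m/d
L = 1.93 km = 1930 m
t = L / v = 1930 / 0.08045 = 23990 d
   = 23990 / 365 = 65.7 yr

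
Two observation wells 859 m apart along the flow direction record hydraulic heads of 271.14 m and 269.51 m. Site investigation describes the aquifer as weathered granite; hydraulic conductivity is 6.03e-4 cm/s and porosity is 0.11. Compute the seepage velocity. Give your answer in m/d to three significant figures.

0.00899 m/d

Hydraulic gradient i = (271.14 − 269.51) / 859 = 1.63 / 859 = 0.001898
K = 6.03e-4 cm/s × 864 = 0.5210 m/d
Specific discharge q = 0.5210 × 0.001898 = 9.886e-4 m/d
v_s = q/n_e = 9.886e-4/0.11 = 0.008987 m/d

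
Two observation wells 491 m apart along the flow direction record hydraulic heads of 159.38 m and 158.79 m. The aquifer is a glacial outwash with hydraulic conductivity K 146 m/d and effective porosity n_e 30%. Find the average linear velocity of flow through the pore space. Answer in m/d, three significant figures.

0.585 m/d

Hydraulic gradient i = (159.38 − 158.79) / 491 = 0.59 / 491 = 0.001202
Darcy flux q = K·i = 146 × 0.001202 = 0.1754 m/d
Average linear velocity = 0.1754 / 0.30 = 0.5848 m/d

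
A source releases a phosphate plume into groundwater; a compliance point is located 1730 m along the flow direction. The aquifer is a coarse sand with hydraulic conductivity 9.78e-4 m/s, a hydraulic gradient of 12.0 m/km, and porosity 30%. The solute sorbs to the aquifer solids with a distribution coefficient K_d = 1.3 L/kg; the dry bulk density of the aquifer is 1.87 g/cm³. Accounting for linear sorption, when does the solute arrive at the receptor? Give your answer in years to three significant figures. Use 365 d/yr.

K = 9.78e-4 m/s × 86400 s/d = 84.50 m/d
q = Ki = 84.50 × 0.012 = 1.014 m/d
Seepage velocity v = q / n = 1.014 / 0.30 = 3.380 m/d
Retardation R = 1 + ρ_b·K_d/n = 1 + 1.87×1.3/0.30 = 9.103
Contaminant velocity v_c = v/R = 3.380/9.103 = 0.3713 m/d
t = L/v_c = 1730/0.3713 = 4659 d
   = 4659/365 = 12.8 yr

12.8 years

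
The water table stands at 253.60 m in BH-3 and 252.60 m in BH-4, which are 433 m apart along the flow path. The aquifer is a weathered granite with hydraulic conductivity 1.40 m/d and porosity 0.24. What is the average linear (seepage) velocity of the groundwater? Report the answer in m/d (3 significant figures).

0.0135 m/d

Hydraulic gradient i = (253.60 − 252.60) / 433 = 1.00 / 433 = 0.002309
Specific discharge q = 1.40 × 0.002309 = 0.003233 m/d
Average linear velocity = 0.003233 / 0.24 = 0.01347 m/d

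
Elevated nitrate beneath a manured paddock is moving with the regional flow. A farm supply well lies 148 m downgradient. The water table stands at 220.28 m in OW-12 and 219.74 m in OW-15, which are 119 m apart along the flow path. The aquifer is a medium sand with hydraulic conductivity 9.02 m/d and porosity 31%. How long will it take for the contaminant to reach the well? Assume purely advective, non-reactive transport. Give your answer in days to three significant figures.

1120 days

Hydraulic gradient i = (220.28 − 219.74) / 119 = 0.54 / 119 = 0.004538
Specific discharge q = 9.02 × 0.004538 = 0.04093 m/d
v_s = q/n_e = 0.04093/0.31 = 0.1320 m/d
t = L / v = 148 / 0.1320 = 1121 d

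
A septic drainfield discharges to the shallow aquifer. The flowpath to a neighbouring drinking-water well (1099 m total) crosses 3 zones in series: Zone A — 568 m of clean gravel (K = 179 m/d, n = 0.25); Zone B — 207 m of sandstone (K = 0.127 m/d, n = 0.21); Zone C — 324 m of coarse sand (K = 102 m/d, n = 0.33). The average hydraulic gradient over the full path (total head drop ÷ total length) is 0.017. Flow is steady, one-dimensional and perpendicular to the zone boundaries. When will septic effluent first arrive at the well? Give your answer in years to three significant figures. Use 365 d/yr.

70.2 years

Continuity: the same q passes through each zone, so ΔH = q·Σ(L_j/K_j) — the zones act as resistances in series.
Σ(L/K) = 568/179 + 207/0.127 + 324/102 = 3.173 + 1630 + 3.176 = 1636 d
K_eq = L_total / Σ(L/K) = 1099 / 1636 = 0.6716 m/d
q = K_eq · i = 0.6716 × 0.017 = 0.01142 m/d (same in every zone)
Zone A: v = q/n = 0.01142/0.25 = 0.04567 m/d → t_A = 568/0.04567 = 12440 d
Zone B: v = q/n = 0.01142/0.21 = 0.05437 m/d → t_B = 207/0.05437 = 3807 d
Zone C: v = q/n = 0.01142/0.33 = 0.03460 m/d → t_C = 324/0.03460 = 9364 d
Total t = 12440 + 3807 + 9364 = 25610 d
   = 25610 / 365 = 70.2 yr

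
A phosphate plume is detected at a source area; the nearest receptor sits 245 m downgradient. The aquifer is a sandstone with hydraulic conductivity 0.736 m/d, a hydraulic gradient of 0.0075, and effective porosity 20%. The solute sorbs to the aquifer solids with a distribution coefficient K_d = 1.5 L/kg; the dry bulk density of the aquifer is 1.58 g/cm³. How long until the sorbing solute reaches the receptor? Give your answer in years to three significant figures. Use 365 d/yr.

313 years

Darcy flux q = K·i = 0.736 × 0.0075 = 0.005520 m/d
Average linear velocity = 0.005520 / 0.20 = 0.02760 m/d
Retardation R = 1 + ρ_b·K_d/n = 1 + 1.58×1.5/0.20 = 12.85
Contaminant velocity v_c = v/R = 0.02760/12.85 = 0.002148 m/d
t = L/v_c = 245/0.002148 = 114100 d
   = 114100/365 = 313 yr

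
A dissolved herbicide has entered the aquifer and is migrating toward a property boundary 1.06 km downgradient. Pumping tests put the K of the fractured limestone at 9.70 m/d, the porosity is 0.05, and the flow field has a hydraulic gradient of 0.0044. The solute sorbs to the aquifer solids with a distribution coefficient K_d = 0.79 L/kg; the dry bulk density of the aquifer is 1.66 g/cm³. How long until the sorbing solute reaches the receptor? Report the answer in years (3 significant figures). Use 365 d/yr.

Darcy flux q = K·i = 9.70 × 0.0044 = 0.04268 m/d
v = Ki/n = 9.70·0.0044/0.05 = 0.8536 m/d
Retardation R = 1 + ρ_b·K_d/n = 1 + 1.66×0.79/0.05 = 27.23
Contaminant velocity v_c = v/R = 0.8536/27.23 = 0.03135 m/d
L = 1.06 km = 1060 m
t = L/v_c = 1060/0.03135 = 33810 d
   = 33810/365 = 92.6 yr

92.6 years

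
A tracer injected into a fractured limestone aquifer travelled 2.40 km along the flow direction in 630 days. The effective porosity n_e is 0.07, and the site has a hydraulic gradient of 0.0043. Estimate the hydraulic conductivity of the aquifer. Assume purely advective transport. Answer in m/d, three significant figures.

62.0 m/d

L = 2.40 km = 2400 m
v = L / t = 2400 / 630 = 3.810 m/d
K = v · n / i = 3.810 × 0.07 / 0.0043 = 62.0 m/d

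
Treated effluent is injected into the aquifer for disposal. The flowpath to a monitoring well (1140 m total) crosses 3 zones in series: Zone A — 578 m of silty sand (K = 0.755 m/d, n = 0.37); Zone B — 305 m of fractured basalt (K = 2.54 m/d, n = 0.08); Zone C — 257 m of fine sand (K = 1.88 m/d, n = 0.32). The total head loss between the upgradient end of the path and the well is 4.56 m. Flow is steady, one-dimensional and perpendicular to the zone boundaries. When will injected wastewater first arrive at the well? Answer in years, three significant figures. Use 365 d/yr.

Continuity: the same q passes through each zone, so ΔH = q·Σ(L_j/K_j) — the zones act as resistances in series.
Σ(L/K) = 578/0.755 + 305/2.54 + 257/1.88 = 765.6 + 120.1 + 136.7 = 1022 d
q = ΔH / Σ(L/K) = 4.56 / 1022 = 0.004460 m/d (same in every zone)
Zone A: v = q/n = 0.004460/0.37 = 0.01205 m/d → t_A = 578/0.01205 = 47950 d
Zone B: v = q/n = 0.004460/0.08 = 0.05575 m/d → t_B = 305/0.05575 = 5470 d
Zone C: v = q/n = 0.004460/0.32 = 0.01394 m/d → t_C = 257/0.01394 = 18440 d
Total t = 47950 + 5470 + 18440 = 71860 d
   = 71860 / 365 = 197 yr

197 years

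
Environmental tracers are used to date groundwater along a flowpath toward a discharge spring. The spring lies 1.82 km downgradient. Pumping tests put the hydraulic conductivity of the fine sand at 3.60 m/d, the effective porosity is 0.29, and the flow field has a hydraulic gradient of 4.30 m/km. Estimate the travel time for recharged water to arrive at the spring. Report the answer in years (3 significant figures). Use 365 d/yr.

93.4 years

Darcy flux q = K·i = 3.60 × 0.0043 = 0.01548 m/d
Average linear velocity = 0.01548 / 0.29 = 0.05338 m/d
L = 1.82 km = 1820 m
t = L / v = 1820 / 0.05338 = 34100 d
   = 34100 / 365 = 93.4 yr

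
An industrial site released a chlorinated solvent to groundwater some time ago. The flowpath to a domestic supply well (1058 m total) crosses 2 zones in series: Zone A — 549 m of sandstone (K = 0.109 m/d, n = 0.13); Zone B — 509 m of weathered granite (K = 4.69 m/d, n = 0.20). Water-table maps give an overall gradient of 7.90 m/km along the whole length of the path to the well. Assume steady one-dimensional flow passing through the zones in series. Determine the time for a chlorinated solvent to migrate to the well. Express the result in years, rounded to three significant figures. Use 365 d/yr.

292 years

For zones in series the flux q is common to all zones; the equivalent conductivity is the harmonic (thickness-weighted) mean, K_eq = L_total / Σ(L_j/K_j).
Σ(L/K) = 549/0.109 + 509/4.69 = 5037 + 108.5 = 5145 d
K_eq = L_total / Σ(L/K) = 1058 / 5145 = 0.2056 m/d
q = K_eq · i = 0.2056 × 0.0079 = 0.001624 m/d (same in every zone)
Zone A: v = q/n = 0.001624/0.13 = 0.01250 m/d → t_A = 549/0.01250 = 43930 d
Zone B: v = q/n = 0.001624/0.20 = 0.008122 m/d → t_B = 509/0.008122 = 62670 d
Total t = 43930 + 62670 = 106600 d
   = 106600 / 365 = 292 yr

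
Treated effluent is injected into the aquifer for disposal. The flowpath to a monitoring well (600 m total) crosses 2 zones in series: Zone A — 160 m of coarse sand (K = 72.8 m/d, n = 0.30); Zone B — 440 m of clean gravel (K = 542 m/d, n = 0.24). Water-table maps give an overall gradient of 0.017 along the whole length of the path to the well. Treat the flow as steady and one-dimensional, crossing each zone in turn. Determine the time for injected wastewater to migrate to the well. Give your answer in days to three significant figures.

Continuity: the same q passes through each zone, so ΔH = q·Σ(L_j/K_j) — the zones act as resistances in series.
Σ(L/K) = 160/72.8 + 440/542 = 2.198 + 0.8118 = 3.010 d
K_eq = L_total / Σ(L/K) = 600 / 3.010 = 199.4 m/d
q = K_eq · i = 199.4 × 0.017 = 3.389 m/d (same in every zone)
Zone A: v = q/n = 3.389/0.30 = 11.30 m/d → t_A = 160/11.30 = 14.16 d
Zone B: v = q/n = 3.389/0.24 = 14.12 m/d → t_B = 440/14.12 = 31.16 d
Total t = 14.16 + 31.16 = 45.32 d

45.3 days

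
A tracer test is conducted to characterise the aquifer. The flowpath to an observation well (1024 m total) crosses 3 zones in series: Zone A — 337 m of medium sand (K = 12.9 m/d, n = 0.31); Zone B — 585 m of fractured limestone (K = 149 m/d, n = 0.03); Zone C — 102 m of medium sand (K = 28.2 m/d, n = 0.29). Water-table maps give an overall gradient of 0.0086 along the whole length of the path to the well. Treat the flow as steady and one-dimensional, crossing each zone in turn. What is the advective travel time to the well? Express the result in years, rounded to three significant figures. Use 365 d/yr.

1.59 years

Steady 1-D flow in series ⇒ the Darcy flux q is identical in every zone and the zone head losses add (resistances L/K in series).
Σ(L/K) = 337/12.9 + 585/149 + 102/28.2 = 26.12 + 3.926 + 3.617 = 33.67 d
K_eq = L_total / Σ(L/K) = 1024 / 33.67 = 30.42 m/d
q = K_eq · i = 30.42 × 0.0086 = 0.2616 m/d (same in every zone)
Zone A: v = q/n = 0.2616/0.31 = 0.8438 m/d → t_A = 337/0.8438 = 399.4 d
Zone B: v = q/n = 0.2616/0.03 = 8.719 m/d → t_B = 585/8.719 = 67.09 d
Zone C: v = q/n = 0.2616/0.29 = 0.9020 m/d → t_C = 102/0.9020 = 113.1 d
Total t = 399.4 + 67.09 + 113.1 = 579.6 d
   = 579.6 / 365 = 1.59 yr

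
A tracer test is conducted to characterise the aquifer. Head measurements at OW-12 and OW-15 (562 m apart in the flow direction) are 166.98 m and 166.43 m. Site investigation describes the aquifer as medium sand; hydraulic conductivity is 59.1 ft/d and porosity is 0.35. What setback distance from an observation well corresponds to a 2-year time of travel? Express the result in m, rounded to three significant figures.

Hydraulic gradient i = (166.98 − 166.43) / 562 = 0.55 / 562 = 9.786e-4
K = 59.1 ft/d × 0.3048 = 18.01 m/d
Darcy flux q = K·i = 18.01 × 9.786e-4 = 0.01763 m/d
Seepage velocity v = q / n = 0.01763 / 0.35 = 0.05037 m/d
T = 2 yr × 365 = 730 d
L = v × T = 0.05037 × 730 = 36.77 m

36.8 m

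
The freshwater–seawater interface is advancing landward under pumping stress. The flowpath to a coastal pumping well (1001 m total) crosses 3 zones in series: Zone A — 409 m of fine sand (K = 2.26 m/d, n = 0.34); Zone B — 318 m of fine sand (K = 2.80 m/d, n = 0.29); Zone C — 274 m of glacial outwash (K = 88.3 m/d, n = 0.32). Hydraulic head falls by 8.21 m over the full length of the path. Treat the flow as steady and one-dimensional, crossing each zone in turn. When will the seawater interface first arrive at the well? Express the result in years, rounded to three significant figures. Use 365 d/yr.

31.7 years

Continuity: the same q passes through each zone, so ΔH = q·Σ(L_j/K_j) — the zones act as resistances in series.
Σ(L/K) = 409/2.26 + 318/2.80 + 274/88.3 = 181.0 + 113.6 + 3.103 = 297.6 d
q = ΔH / Σ(L/K) = 8.21 / 297.6 = 0.02758 m/d (same in every zone)
Zone A: v = q/n = 0.02758/0.34 = 0.08113 m/d → t_A = 409/0.08113 = 5042 d
Zone B: v = q/n = 0.02758/0.29 = 0.09511 m/d → t_B = 318/0.09511 = 3343 d
Zone C: v = q/n = 0.02758/0.32 = 0.08620 m/d → t_C = 274/0.08620 = 3179 d
Total t = 5042 + 3343 + 3179 = 11560 d
   = 11560 / 365 = 31.7 yr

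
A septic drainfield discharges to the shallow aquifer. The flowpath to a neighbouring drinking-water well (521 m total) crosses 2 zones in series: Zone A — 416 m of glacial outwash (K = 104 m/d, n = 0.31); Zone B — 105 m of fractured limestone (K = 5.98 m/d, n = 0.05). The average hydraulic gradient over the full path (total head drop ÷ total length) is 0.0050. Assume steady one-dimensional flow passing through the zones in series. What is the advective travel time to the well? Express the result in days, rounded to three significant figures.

1110 days

For zones in series the flux q is common to all zones; the equivalent conductivity is the harmonic (thickness-weighted) mean, K_eq = L_total / Σ(L_j/K_j).
Σ(L/K) = 416/104 + 105/5.98 = 4.000 + 17.56 = 21.56 d
K_eq = L_total / Σ(L/K) = 521 / 21.56 = 24.17 m/d
q = K_eq · i = 24.17 × 0.0050 = 0.1208 m/d (same in every zone)
Zone A: v = q/n = 0.1208/0.31 = 0.3898 m/d → t_A = 416/0.3898 = 1067 d
Zone B: v = q/n = 0.1208/0.05 = 2.417 m/d → t_B = 105/2.417 = 43.45 d
Total t = 1067 + 43.45 = 1111 d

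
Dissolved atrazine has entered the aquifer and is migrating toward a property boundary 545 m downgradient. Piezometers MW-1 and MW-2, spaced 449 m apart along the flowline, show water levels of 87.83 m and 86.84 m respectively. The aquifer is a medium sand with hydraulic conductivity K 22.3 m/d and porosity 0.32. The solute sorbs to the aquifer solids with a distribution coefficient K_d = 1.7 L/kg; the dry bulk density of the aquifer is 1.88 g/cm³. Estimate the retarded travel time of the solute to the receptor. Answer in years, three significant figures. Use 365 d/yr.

107 years

Hydraulic gradient i = (87.83 − 86.84) / 449 = 0.99 / 449 = 0.002205
Darcy flux q = K·i = 22.3 × 0.002205 = 0.04917 m/d
v = Ki/n = 22.3·0.002205/0.32 = 0.1537 m/d
Retardation R = 1 + ρ_b·K_d/n = 1 + 1.88×1.7/0.32 = 10.99
Contaminant velocity v_c = v/R = 0.1537/10.99 = 0.01398 m/d
t = L/v_c = 545/0.01398 = 38970 d
   = 38970/365 = 107 yr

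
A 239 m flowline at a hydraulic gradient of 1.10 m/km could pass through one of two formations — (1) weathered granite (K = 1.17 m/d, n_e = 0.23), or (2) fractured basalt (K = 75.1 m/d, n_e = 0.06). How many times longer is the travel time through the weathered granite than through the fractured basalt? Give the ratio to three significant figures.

Unit 1 (weathered granite): v = 1.17×0.0011/0.23 = 0.005596 m/d, t = 239/0.005596 = 42710 d
Unit 2 (fractured basalt): v = 75.1×0.0011/0.06 = 1.377 m/d, t = 239/1.377 = 173.6 d
t(weathered granite) / t(fractured basalt) = 42710/173.6 = 246

246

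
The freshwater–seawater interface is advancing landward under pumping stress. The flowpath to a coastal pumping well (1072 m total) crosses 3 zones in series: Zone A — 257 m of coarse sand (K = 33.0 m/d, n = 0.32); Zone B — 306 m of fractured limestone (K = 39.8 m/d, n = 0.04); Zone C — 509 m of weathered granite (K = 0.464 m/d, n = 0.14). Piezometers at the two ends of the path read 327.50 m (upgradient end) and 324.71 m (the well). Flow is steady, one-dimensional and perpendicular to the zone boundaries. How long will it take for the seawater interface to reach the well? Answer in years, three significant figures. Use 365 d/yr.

Total head drop ΔH = 327.50 − 324.71 = 2.79 m
Continuity: the same q passes through each zone, so ΔH = q·Σ(L_j/K_j) — the zones act as resistances in series.
Σ(L/K) = 257/33.0 + 306/39.8 + 509/0.464 = 7.788 + 7.688 + 1097 = 1112 d
q = ΔH / Σ(L/K) = 2.79 / 1112 = 0.002508 m/d (same in every zone)
Zone A: v = q/n = 0.002508/0.32 = 0.007837 m/d → t_A = 257/0.007837 = 32790 d
Zone B: v = q/n = 0.002508/0.04 = 0.06270 m/d → t_B = 306/0.06270 = 4880 d
Zone C: v = q/n = 0.002508/0.14 = 0.01791 m/d → t_C = 509/0.01791 = 28410 d
Total t = 32790 + 4880 + 28410 = 66090 d
   = 66090 / 365 = 181 yr

181 years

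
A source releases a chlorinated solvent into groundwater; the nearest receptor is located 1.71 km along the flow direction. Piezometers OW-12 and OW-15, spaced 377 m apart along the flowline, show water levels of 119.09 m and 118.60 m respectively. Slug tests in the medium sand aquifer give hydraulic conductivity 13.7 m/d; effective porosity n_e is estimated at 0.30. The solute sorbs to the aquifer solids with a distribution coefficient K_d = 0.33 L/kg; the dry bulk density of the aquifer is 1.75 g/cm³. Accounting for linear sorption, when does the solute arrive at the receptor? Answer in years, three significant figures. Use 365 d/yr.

231 years

Hydraulic gradient i = (119.09 − 118.60) / 377 = 0.49 / 377 = 0.001300
Darcy flux q = K·i = 13.7 × 0.001300 = 0.01781 m/d
Average linear velocity = 0.01781 / 0.30 = 0.05935 m/d
Retardation R = 1 + ρ_b·K_d/n = 1 + 1.75×0.33/0.30 = 2.925
Contaminant velocity v_c = v/R = 0.05935/2.925 = 0.02029 m/d
L = 1.71 km = 1710 m
t = L/v_c = 1710/0.02029 = 84270 d
   = 84270/365 = 231 yr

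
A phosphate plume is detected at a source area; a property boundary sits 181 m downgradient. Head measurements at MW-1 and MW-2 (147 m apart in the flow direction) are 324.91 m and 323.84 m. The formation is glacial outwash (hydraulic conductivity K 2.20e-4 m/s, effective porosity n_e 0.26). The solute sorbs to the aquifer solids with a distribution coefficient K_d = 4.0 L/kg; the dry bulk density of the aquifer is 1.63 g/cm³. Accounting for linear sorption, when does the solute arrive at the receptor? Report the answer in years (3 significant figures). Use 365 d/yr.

Hydraulic gradient i = (324.91 − 323.84) / 147 = 1.07 / 147 = 0.007279
K = 2.20e-4 m/s × 86400 s/d = 19.01 m/d
Darcy flux q = K·i = 19.01 × 0.007279 = 0.1384 m/d
Seepage velocity v = q / n = 0.1384 / 0.26 = 0.5321 m/d
Retardation R = 1 + ρ_b·K_d/n = 1 + 1.63×4.0/0.26 = 26.08
Contaminant velocity v_c = v/R = 0.5321/26.08 = 0.02041 m/d
t = L/v_c = 181/0.02041 = 8870 d
   = 8870/365 = 24.3 yr

24.3 years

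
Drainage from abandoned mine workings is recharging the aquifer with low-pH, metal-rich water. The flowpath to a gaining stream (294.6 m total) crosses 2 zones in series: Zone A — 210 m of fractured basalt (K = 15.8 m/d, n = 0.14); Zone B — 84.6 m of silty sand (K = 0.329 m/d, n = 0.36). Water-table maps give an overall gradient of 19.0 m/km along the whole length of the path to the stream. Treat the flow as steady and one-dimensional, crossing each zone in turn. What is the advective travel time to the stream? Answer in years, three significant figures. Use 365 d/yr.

Steady 1-D flow in series ⇒ the Darcy flux q is identical in every zone and the zone head losses add (resistances L/K in series).
Σ(L/K) = 210/15.8 + 84.6/0.329 = 13.29 + 257.1 = 270.4 d
K_eq = L_total / Σ(L/K) = 294.6 / 270.4 = 1.089 m/d
q = K_eq · i = 1.089 × 0.019 = 0.02070 m/d (same in every zone)
Zone A: v = q/n = 0.02070/0.14 = 0.1478 m/d → t_A = 210/0.1478 = 1420 d
Zone B: v = q/n = 0.02070/0.36 = 0.05749 m/d → t_B = 84.6/0.05749 = 1471 d
Total t = 1420 + 1471 = 2892 d
   = 2892 / 365 = 7.92 yr

7.92 years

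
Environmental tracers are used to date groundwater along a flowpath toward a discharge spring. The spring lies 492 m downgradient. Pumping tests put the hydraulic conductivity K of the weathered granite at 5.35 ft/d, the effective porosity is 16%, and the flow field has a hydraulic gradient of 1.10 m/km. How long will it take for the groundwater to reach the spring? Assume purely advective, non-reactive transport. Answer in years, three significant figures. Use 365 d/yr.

120 years

K = 5.35 ft/d × 0.3048 = 1.631 m/d
Darcy flux q = K·i = 1.631 × 0.0011 = 0.001794 m/d
Average linear velocity = 0.001794 / 0.16 = 0.01121 m/d
t = L / v = 492 / 0.01121 = 43890 d
   = 43890 / 365 = 120 yr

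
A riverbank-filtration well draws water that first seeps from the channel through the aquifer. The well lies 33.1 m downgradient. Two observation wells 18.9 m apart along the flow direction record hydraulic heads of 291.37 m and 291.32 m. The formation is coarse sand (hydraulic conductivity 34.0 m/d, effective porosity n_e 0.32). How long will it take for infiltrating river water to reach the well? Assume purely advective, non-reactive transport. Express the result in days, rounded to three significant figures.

118 days

Hydraulic gradient i = (291.37 − 291.32) / 18.9 = 0.05 / 18.9 = 0.002646
Specific discharge q = 34.0 × 0.002646 = 0.08995 m/d
Average linear velocity = 0.08995 / 0.32 = 0.2811 m/d
t = L / v = 33.1 / 0.2811 = 117.8 d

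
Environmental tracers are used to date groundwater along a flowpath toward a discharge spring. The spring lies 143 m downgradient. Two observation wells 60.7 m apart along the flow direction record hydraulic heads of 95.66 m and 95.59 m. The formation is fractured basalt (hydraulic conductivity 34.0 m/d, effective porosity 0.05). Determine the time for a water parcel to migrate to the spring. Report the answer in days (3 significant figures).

Hydraulic gradient i = (95.66 − 95.59) / 60.7 = 0.07 / 60.7 = 0.001153
Specific discharge q = 34.0 × 0.001153 = 0.03921 m/d
Average linear velocity = 0.03921 / 0.05 = 0.7842 m/d
t = L / v = 143 / 0.7842 = 182.4 d

182 days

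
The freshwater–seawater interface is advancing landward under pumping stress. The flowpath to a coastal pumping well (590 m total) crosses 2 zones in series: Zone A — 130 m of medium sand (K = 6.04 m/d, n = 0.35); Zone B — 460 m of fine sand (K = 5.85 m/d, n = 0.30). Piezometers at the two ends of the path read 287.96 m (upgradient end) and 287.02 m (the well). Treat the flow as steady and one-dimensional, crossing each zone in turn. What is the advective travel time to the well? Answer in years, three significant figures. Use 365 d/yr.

53.6 years

Total head drop ΔH = 287.96 − 287.02 = 0.94 m
Continuity: the same q passes through each zone, so ΔH = q·Σ(L_j/K_j) — the zones act as resistances in series.
Σ(L/K) = 130/6.04 + 460/5.85 = 21.52 + 78.63 = 100.2 d
q = ΔH / Σ(L/K) = 0.94 / 100.2 = 0.009385 m/d (same in every zone)
Zone A: v = q/n = 0.009385/0.35 = 0.02682 m/d → t_A = 130/0.02682 = 4848 d
Zone B: v = q/n = 0.009385/0.30 = 0.03128 m/d → t_B = 460/0.03128 = 14700 d
Total t = 4848 + 14700 = 19550 d
   = 19550 / 365 = 53.6 yr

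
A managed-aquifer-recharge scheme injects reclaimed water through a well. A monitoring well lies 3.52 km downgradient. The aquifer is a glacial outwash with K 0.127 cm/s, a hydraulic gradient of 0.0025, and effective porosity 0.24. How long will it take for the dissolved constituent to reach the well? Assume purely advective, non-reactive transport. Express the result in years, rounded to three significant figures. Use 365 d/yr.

K = 0.127 cm/s × 864 = 109.7 m/d
Darcy flux q = K·i = 109.7 × 0.0025 = 0.2743 m/d
v_s = q/n_e = 0.2743/0.24 = 1.143 m/d
L = 3.52 km = 3520 m
t = L / v = 3520 / 1.143 = 3080 d
   = 3080 / 365 = 8.44 yr

8.44 years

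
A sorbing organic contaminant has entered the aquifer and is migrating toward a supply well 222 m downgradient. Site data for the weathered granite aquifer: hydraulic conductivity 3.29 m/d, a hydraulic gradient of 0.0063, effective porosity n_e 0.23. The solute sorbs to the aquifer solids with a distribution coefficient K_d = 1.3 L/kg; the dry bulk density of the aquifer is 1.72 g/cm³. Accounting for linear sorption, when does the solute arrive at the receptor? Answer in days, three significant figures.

Specific discharge q = 3.29 × 0.0063 = 0.02073 m/d
Average linear velocity = 0.02073 / 0.23 = 0.09012 m/d
Retardation R = 1 + ρ_b·K_d/n = 1 + 1.72×1.3/0.23 = 10.72
Contaminant velocity v_c = v/R = 0.09012/10.72 = 0.008405 m/d
t = L/v_c = 222/0.008405 = 26410 d

26400 days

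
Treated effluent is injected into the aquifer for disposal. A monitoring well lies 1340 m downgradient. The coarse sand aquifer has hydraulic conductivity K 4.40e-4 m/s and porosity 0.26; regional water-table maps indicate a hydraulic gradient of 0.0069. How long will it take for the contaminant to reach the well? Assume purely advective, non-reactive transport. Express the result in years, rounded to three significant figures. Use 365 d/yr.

K = 4.40e-4 m/s × 86400 s/d = 38.02 m/d
q = Ki = 38.02 × 0.0069 = 0.2623 m/d
Average linear velocity = 0.2623 / 0.26 = 1.009 m/d
t = L / v = 1340 / 1.009 = 1328 d
   = 1328 / 365 = 3.64 yr

3.64 years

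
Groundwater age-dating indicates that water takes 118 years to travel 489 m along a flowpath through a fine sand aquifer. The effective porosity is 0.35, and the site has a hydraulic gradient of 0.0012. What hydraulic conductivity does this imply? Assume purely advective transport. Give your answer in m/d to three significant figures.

t = 118 years = 43070 d
v = L / t = 489 / 43070 = 0.01135 m/d
K = v · n / i = 0.01135 × 0.35 / 0.0012 = 3.31 m/d

3.31 m/d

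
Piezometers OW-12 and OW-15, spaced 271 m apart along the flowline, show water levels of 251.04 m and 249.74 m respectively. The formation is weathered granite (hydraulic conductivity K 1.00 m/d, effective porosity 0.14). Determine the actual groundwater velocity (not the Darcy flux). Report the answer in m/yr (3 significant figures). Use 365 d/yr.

12.5 m/yr

Hydraulic gradient i = (251.04 − 249.74) / 271 = 1.30 / 271 = 0.004797
Darcy flux q = K·i = 1.00 × 0.004797 = 0.004797 m/d
v_s = q/n_e = 0.004797/0.14 = 0.03426 m/d
   = 0.03426 × 365 = 12.5 m/yr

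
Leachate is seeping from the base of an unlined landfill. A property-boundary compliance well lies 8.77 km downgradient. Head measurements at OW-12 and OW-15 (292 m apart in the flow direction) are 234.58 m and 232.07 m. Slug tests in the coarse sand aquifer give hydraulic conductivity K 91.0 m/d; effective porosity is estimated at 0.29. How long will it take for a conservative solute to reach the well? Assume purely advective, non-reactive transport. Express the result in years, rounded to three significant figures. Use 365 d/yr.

8.91 years

Hydraulic gradient i = (234.58 − 232.07) / 292 = 2.51 / 292 = 0.008596
Specific discharge q = 91.0 × 0.008596 = 0.7822 m/d
v_s = q/n_e = 0.7822/0.29 = 2.697 m/d
L = 8.77 km = 8770 m
t = L / v = 8770 / 2.697 = 3251 d
   = 3251 / 365 = 8.91 yr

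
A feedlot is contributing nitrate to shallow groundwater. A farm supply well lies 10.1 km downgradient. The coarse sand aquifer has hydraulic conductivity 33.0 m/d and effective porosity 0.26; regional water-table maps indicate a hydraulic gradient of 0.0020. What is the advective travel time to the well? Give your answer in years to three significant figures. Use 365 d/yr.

109 years

q = Ki = 33.0 × 0.0020 = 0.06600 m/d
Seepage velocity v = q / n = 0.06600 / 0.26 = 0.2538 m/d
L = 10.1 km = 10100 m
t = L / v = 10100 / 0.2538 = 39790 d
   = 39790 / 365 = 109 yr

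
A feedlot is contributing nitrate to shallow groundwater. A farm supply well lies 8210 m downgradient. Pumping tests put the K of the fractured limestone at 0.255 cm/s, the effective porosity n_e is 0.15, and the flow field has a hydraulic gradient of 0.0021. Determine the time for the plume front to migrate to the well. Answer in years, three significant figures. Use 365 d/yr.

K = 0.255 cm/s × 864 = 220.3 m/d
Darcy flux q = K·i = 220.3 × 0.0021 = 0.4627 m/d
v_s = q/n_e = 0.4627/0.15 = 3.084 m/d
t = L / v = 8210 / 3.084 = 2662 d
   = 2662 / 365 = 7.29 yr

7.29 years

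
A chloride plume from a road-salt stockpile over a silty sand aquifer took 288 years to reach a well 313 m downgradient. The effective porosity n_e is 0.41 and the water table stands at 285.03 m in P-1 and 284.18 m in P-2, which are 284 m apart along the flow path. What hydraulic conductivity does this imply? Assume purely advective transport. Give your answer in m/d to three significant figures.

0.408 m/d

Hydraulic gradient i = (285.03 − 284.18) / 284 = 0.85 / 284 = 0.002993
t = 288 years = 105100 d
v = L / t = 313 / 105100 = 0.002978 m/d
K = v · n / i = 0.002978 × 0.41 / 0.002993 = 0.408 m/d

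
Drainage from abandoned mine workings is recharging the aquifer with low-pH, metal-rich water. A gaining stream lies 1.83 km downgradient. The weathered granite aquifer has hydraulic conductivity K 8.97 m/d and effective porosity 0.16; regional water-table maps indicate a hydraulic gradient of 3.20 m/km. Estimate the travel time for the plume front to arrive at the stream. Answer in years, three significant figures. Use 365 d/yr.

27.9 years

q = Ki = 8.97 × 0.0032 = 0.02870 m/d
v = Ki/n = 8.97·0.0032/0.16 = 0.1794 m/d
L = 1.83 km = 1830 m
t = L / v = 1830 / 0.1794 = 10200 d
   = 10200 / 365 = 27.9 yr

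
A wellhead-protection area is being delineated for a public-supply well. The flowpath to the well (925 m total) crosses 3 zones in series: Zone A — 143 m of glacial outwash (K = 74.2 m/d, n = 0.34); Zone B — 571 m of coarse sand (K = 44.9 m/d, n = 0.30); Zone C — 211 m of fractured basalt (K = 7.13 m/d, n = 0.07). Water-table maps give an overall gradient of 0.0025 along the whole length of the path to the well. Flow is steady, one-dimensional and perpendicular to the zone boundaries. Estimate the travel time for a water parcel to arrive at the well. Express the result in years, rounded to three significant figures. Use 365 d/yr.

12.3 years

Continuity: the same q passes through each zone, so ΔH = q·Σ(L_j/K_j) — the zones act as resistances in series.
Σ(L/K) = 143/74.2 + 571/44.9 + 211/7.13 = 1.927 + 12.72 + 29.59 = 44.24 d
K_eq = L_total / Σ(L/K) = 925 / 44.24 = 20.91 m/d
q = K_eq · i = 20.91 × 0.0025 = 0.05227 m/d (same in every zone)
Zone A: v = q/n = 0.05227/0.34 = 0.1537 m/d → t_A = 143/0.1537 = 930.1 d
Zone B: v = q/n = 0.05227/0.30 = 0.1742 m/d → t_B = 571/0.1742 = 3277 d
Zone C: v = q/n = 0.05227/0.07 = 0.7468 m/d → t_C = 211/0.7468 = 282.5 d
Total t = 930.1 + 3277 + 282.5 = 4490 d
   = 4490 / 365 = 12.3 yr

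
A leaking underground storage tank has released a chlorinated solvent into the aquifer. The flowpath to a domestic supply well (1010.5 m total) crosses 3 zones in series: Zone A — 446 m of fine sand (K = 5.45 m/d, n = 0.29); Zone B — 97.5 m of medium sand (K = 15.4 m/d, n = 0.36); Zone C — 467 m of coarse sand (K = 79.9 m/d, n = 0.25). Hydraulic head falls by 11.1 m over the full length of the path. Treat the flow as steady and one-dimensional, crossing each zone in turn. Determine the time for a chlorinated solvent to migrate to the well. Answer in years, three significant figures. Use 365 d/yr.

6.52 years

Steady 1-D flow in series ⇒ the Darcy flux q is identical in every zone and the zone head losses add (resistances L/K in series).
Σ(L/K) = 446/5.45 + 97.5/15.4 + 467/79.9 = 81.83 + 6.331 + 5.845 = 94.01 d
q = ΔH / Σ(L/K) = 11.1 / 94.01 = 0.1181 m/d (same in every zone)
Zone A: v = q/n = 0.1181/0.29 = 0.4071 m/d → t_A = 446/0.4071 = 1095 d
Zone B: v = q/n = 0.1181/0.36 = 0.3280 m/d → t_B = 97.5/0.3280 = 297.3 d
Zone C: v = q/n = 0.1181/0.25 = 0.4723 m/d → t_C = 467/0.4723 = 988.8 d
Total t = 1095 + 297.3 + 988.8 = 2382 d
   = 2382 / 365 = 6.52 yr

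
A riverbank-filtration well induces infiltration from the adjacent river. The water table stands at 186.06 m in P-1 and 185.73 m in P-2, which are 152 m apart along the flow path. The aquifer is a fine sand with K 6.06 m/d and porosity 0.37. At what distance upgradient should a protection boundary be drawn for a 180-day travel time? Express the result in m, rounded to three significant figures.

6.40 m

Hydraulic gradient i = (186.06 − 185.73) / 152 = 0.33 / 152 = 0.002171
Specific discharge q = 6.06 × 0.002171 = 0.01316 m/d
v_s = q/n_e = 0.01316/0.37 = 0.03556 m/d
L = v × T = 0.03556 × 180 = 6.400 m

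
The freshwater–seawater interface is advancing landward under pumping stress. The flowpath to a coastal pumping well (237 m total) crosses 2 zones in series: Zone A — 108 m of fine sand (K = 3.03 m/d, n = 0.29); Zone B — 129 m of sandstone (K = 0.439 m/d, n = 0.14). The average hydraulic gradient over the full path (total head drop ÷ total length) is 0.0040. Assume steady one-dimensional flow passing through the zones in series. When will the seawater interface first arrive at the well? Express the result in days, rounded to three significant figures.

For zones in series the flux q is common to all zones; the equivalent conductivity is the harmonic (thickness-weighted) mean, K_eq = L_total / Σ(L_j/K_j).
Σ(L/K) = 108/3.03 + 129/0.439 = 35.64 + 293.8 = 329.5 d
K_eq = L_total / Σ(L/K) = 237 / 329.5 = 0.7193 m/d
q = K_eq · i = 0.7193 × 0.0040 = 0.002877 m/d (same in every zone)
Zone A: v = q/n = 0.002877/0.29 = 0.009921 m/d → t_A = 108/0.009921 = 10890 d
Zone B: v = q/n = 0.002877/0.14 = 0.02055 m/d → t_B = 129/0.02055 = 6277 d
Total t = 10890 + 6277 = 17160 d

17200 days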